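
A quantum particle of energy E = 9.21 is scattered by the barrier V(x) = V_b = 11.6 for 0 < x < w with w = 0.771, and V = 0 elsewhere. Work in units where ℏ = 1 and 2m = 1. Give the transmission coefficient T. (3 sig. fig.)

T = 0.226

Since E < V_b the interior solution is evanescent with decay constant κ = √(2m(V_b − E))/ℏ = 1.546.
κw = 1.192, sinh(κw) = 1.495.
The exact tunnelling result is T⁻¹ = 1 + V_b² sinh²(κw) / [4E(V_b − E)] = 4.415, so T = 0.226.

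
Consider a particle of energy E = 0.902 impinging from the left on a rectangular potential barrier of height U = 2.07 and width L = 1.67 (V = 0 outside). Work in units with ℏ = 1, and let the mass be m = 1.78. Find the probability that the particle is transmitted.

T = 0.00433

E < U: inside the barrier ψ ∝ e^{±κx} with κ = √(2m(U − E))/ℏ = 2.039.
κL = 3.405, sinh(κL) = 15.05.
Matching ψ, ψ′ at both faces gives T = [1 + U² sinh²(κL) / (4E(U − E))]⁻¹ = 1/231.2 = 0.00433.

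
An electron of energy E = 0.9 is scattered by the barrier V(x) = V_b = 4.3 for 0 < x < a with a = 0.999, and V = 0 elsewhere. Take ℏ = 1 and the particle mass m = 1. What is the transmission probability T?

E < V_b: inside the barrier ψ ∝ e^{±κx} with κ = √(2m(V_b − E))/ℏ = 2.608.
κa = 2.605, sinh(κa) = 6.729.
The exact tunnelling result is T⁻¹ = 1 + V_b² sinh²(κa) / [4E(V_b − E)] = 69.40, so T = 0.0144.

T = 0.0144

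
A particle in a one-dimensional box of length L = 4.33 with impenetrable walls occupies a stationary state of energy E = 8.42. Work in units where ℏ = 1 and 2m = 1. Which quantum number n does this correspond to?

For an infinite well E_n = n²π²ℏ²/(2mL²), so n = (L/πℏ)√(2mE).
n = (4.33/π) × √(2 × 0.5 × 8.42) = 3.999 → n = 4.

n = 4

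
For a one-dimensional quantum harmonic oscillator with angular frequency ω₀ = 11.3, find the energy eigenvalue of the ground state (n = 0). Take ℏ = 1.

The oscillator eigenvalues are E_n = ℏω₀(n + ½), so E_0 = 11.3 × 0.5 = 5.650.

E = 5.65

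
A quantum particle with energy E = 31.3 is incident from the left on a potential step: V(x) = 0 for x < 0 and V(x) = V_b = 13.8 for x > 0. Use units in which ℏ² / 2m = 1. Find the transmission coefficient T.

On each side the TISE gives plane waves with k = √(2m(E − V))/ℏ: k₁ = √(2·½·31.3) = 5.595, k₂ = √(2·½·17.5) = 4.183.
Continuity of ψ and ψ′ at the step yields the reflection amplitude r = (k₁ − k₂)/(k₁ + k₂) = 0.1443; thus R = |r|² = 0.02083, T = 0.9792.

T = 0.979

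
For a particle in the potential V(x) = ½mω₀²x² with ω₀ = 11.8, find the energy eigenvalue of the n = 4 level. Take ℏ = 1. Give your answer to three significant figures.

Using E_n = (n + ½)ℏω₀: E_4 = 4.5 × 11.8 = 53.10.

E = 53.1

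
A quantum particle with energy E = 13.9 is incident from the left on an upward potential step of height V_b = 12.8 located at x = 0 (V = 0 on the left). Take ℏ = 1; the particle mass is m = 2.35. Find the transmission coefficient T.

On each side the TISE gives plane waves with k = √(2m(E − V))/ℏ: k₁ = √(2·2.35·13.9) = 8.083, k₂ = √(2·2.35·1.1) = 2.274.
Continuity of ψ and ψ′ at the step yields the reflection amplitude r = (k₁ − k₂)/(k₁ + k₂) = 0.5609; thus R = |r|² = 0.3146, T = 0.6854.

T = 0.685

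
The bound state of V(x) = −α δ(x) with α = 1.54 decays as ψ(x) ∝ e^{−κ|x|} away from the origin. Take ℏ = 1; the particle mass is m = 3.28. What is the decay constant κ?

κ = 5.05

Integrate −(ℏ²/2m)ψ'' − αδ(x)ψ = Eψ from −ε to +ε: the ψ'' term gives ψ'(0⁺) − ψ'(0⁻) and the δ term gives −(2mα/ℏ²)ψ(0).
With ψ ∝ e^{−κ|x|} this yields −2κ = −2mα/ℏ², so κ = mα/ℏ² = 5.051.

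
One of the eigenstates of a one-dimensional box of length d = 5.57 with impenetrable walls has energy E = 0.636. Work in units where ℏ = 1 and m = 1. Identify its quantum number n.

n = 2

From E_n = n²π²ℏ²/(2md²) invert to n = √(2md²E)/(πℏ).
n = (5.57/π) × √(2 × 1 × 0.636) = 2.000 → n = 2.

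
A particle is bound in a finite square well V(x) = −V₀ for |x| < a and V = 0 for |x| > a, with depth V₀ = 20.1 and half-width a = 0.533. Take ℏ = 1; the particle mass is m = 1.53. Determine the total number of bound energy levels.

N = 3

Define the well-strength parameter z₀ = (a/ℏ)√(2mV₀) = 0.533 × √(2·1.53·20.1) = 4.180.
The even/odd transcendental equations gain one root per π/2 in z₀, giving N = 1 + ⌊2z₀/π⌋ = 1 + ⌊2.661⌋ = 3.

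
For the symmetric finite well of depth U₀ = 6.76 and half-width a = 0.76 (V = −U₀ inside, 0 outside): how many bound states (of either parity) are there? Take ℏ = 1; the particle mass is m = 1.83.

Define the well-strength parameter z₀ = (a/ℏ)√(2mU₀) = 0.76 × √(2·1.83·6.76) = 3.780.
A new bound state (alternating even/odd) appears each time z₀ passes a multiple of π/2, so N = ⌊2z₀/π⌋ + 1 = ⌊2.407⌋ + 1 = 3.

N = 3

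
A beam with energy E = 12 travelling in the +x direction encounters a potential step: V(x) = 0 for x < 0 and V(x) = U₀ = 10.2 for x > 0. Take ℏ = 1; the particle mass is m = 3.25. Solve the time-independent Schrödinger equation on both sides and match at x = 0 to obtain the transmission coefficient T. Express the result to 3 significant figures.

The wavenumbers are k₁ = √(2mE)/ℏ = 8.832 on the left and k₂ = √(2m(E − U₀))/ℏ = 3.421 on the right.
Continuity of ψ and ψ′ at the step yields the reflection amplitude r = (k₁ − k₂)/(k₁ + k₂) = 0.4417; thus R = |r|² = 0.1951, T = 0.8049.

T = 0.805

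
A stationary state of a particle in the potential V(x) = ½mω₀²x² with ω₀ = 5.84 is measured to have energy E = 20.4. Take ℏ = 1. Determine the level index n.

Invert E_n = (n + ½)ℏω₀: n = E/ℏω₀ − ½ = 2.993, so n = 3.

n = 3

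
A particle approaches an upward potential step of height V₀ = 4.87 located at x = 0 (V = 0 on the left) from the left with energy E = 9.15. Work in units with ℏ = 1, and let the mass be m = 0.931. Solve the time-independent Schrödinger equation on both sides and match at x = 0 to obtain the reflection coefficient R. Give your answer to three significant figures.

R = 0.0352

On each side the TISE gives plane waves with k = √(2m(E − V))/ℏ: k₁ = √(2·0.931·9.15) = 4.128, k₂ = √(2·0.931·4.28) = 2.823.
Matching ψ and ψ′ at x = 0 gives r = (k₁ − k₂)/(k₁ + k₂), so R = r² = 0.03523 and T = 1 − R = 0.9648.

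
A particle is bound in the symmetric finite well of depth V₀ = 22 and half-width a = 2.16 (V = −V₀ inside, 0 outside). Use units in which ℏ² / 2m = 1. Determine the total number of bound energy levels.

N = 7

The dimensionless depth is z₀ = a√(2mV₀)/ℏ = 2.16 × √(22.00) = 10.13.
The even/odd transcendental equations gain one root per π/2 in z₀, giving N = 1 + ⌊2z₀/π⌋ = 1 + ⌊6.450⌋ = 7.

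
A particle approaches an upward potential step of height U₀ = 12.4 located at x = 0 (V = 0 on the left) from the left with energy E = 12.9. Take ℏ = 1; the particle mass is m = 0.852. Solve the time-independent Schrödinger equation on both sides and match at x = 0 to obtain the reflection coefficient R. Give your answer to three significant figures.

R = 0.450

On each side the TISE gives plane waves with k = √(2m(E − V))/ℏ: k₁ = √(2·0.852·12.9) = 4.688, k₂ = √(2·0.852·0.5) = 0.9230.
Matching ψ and ψ′ at x = 0 gives r = (k₁ − k₂)/(k₁ + k₂), so R = r² = 0.4503 and T = 1 − R = 0.5497.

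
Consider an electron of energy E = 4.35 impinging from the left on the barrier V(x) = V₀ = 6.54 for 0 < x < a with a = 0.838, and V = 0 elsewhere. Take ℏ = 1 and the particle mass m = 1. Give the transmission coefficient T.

Since E < V₀ the interior solution is evanescent with decay constant κ = √(2m(V₀ − E))/ℏ = 2.093.
κa = 1.754, sinh(κa) = 2.802.
Matching ψ, ψ′ at both faces gives T = [1 + V₀² sinh²(κa) / (4E(V₀ − E))]⁻¹ = 1/9.811 = 0.102.

T = 0.102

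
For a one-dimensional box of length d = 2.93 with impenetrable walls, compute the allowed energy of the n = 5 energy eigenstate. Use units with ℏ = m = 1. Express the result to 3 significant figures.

The infinite-well eigenfunctions ψ_n = √(2/d) sin(nπx/d) vanish at both walls, giving E_n = n²π²ℏ²/(2md²).
E_5 = 5² × π² / (2 × 1 × 2.93²) = 14.37.

E = 14.4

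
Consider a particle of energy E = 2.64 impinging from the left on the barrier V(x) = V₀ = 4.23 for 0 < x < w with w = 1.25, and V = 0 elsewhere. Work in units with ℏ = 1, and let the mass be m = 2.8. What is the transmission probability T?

E < V₀: inside the barrier ψ ∝ e^{±κx} with κ = √(2m(V₀ − E))/ℏ = 2.984.
κw = 3.730, sinh(κw) = 20.83.
The exact tunnelling result is T⁻¹ = 1 + V₀² sinh²(κw) / [4E(V₀ − E)] = 463.2, so T = 0.00216.

T = 0.00216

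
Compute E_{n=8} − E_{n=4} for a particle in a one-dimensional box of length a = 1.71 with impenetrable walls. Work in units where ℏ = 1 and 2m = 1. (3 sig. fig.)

E_n = n²π²ℏ²/(2ma²), so ΔE = (8² − 4²) π²ℏ²/(2ma²).
ΔE = 48 × π² / (2 × 0.5 × 1.71²) = 162.0.

ΔE = 162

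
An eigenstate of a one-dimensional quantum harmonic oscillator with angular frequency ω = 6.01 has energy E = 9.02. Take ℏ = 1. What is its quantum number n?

n = 1

E_n = ℏω(n + ½) ⇒ n = E/(ℏω) − ½ = 9.02/6.01 − 0.5 = 1.001 → n = 1.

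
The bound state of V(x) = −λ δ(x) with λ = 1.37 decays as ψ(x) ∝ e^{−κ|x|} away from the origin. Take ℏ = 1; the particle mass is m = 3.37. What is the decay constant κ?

κ = 4.62

Integrate −(ℏ²/2m)ψ'' − λδ(x)ψ = Eψ from −ε to +ε: the ψ'' term gives ψ'(0⁺) − ψ'(0⁻) and the δ term gives −(2mλ/ℏ²)ψ(0).
With ψ ∝ e^{−κ|x|} this yields −2κ = −2mλ/ℏ², so κ = mλ/ℏ² = 4.617.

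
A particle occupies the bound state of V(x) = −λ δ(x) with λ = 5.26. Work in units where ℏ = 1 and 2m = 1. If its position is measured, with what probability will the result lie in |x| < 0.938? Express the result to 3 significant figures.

The normalised bound state is ψ = √κ e^{−κ|x|} with κ = mλ/ℏ² = 2.630.
P(|x| < d) = ∫_{−d}^{d} κ e^{−2κ|x|} dx = 1 − e^{−2κd} = 1 − e^{−4.934} = 0.9928.

P = 0.993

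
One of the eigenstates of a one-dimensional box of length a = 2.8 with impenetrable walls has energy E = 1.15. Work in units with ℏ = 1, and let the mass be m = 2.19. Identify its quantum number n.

From E_n = n²π²ℏ²/(2ma²) invert to n = √(2ma²E)/(πℏ).
n = (2.8/π) × √(2 × 2.19 × 1.15) = 2.000 → n = 2.

n = 2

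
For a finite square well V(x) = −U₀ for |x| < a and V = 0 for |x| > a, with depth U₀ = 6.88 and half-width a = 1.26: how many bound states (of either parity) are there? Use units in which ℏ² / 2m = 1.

The dimensionless depth is z₀ = a√(2mU₀)/ℏ = 1.26 × √(6.880) = 3.305.
A new bound state (alternating even/odd) appears each time z₀ passes a multiple of π/2, so N = ⌊2z₀/π⌋ + 1 = ⌊2.104⌋ + 1 = 3.

N = 3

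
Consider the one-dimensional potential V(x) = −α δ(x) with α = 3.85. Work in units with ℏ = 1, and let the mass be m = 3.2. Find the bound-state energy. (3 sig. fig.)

E = -23.7

The bound state is ψ(x) = √κ e^{−κ|x|}. The derivative jump ψ'(0⁺) − ψ'(0⁻) = −(2mα/ℏ²)ψ(0) fixes κ = mα/ℏ² = 12.32.
Then E = −ℏ²κ²/(2m) = −mα²/(2ℏ²) = -23.72.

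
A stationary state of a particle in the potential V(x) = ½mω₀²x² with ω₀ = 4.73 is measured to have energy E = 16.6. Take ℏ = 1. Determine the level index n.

n = 3

E_n = ℏω₀(n + ½) ⇒ n = E/(ℏω₀) − ½ = 16.6/4.73 − 0.5 = 3.010 → n = 3.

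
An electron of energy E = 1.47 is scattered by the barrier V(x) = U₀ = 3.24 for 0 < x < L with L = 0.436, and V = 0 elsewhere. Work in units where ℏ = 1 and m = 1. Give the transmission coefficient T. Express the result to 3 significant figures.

T = 0.542

Since E < U₀ the interior solution is evanescent with decay constant κ = √(2m(U₀ − E))/ℏ = 1.881.
κL = 0.8203, sinh(κL) = 0.9155.
The exact tunnelling result is T⁻¹ = 1 + U₀² sinh²(κL) / [4E(U₀ − E)] = 1.845, so T = 0.542.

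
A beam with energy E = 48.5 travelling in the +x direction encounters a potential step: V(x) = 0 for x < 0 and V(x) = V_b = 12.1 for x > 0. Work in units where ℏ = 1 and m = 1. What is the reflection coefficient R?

On each side the TISE gives plane waves with k = √(2m(E − V))/ℏ: k₁ = √(2·1·48.5) = 9.849, k₂ = √(2·1·36.4) = 8.532.
Continuity of ψ and ψ′ at the step yields the reflection amplitude r = (k₁ − k₂)/(k₁ + k₂) = 0.07163; thus R = |r|² = 0.005130, T = 0.9949.

R = 0.00513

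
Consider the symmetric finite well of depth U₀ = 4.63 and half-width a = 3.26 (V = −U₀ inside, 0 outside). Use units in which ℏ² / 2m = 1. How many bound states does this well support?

N = 5

Define the well-strength parameter z₀ = (a/ℏ)√(2mU₀) = 3.26 × √(2·0.5·4.63) = 7.015.
A new bound state (alternating even/odd) appears each time z₀ passes a multiple of π/2, so N = ⌊2z₀/π⌋ + 1 = ⌊4.466⌋ + 1 = 5.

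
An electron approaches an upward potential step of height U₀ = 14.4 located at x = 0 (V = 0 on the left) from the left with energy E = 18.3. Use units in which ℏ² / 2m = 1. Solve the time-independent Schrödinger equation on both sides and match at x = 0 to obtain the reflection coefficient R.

R = 0.136

On each side the TISE gives plane waves with k = √(2m(E − V))/ℏ: k₁ = √(2·½·18.3) = 4.278, k₂ = √(2·½·3.9) = 1.975.
Continuity of ψ and ψ′ at the step yields the reflection amplitude r = (k₁ − k₂)/(k₁ + k₂) = 0.3683; thus R = |r|² = 0.1357, T = 0.8643.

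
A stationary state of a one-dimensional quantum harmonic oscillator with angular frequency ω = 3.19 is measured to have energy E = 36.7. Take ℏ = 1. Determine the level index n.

n = 11

E_n = ℏω(n + ½) ⇒ n = E/(ℏω) − ½ = 36.7/3.19 − 0.5 = 11.005 → n = 11.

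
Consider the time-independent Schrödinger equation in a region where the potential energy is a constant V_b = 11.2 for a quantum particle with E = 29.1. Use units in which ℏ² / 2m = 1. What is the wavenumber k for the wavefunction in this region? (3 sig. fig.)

k = 4.23

With E > V_b the solution is oscillatory, ψ ∝ e^{±ikx} with k = √(2m(E − V_b))/ℏ.
k = √(2 × 0.5 × 17.9) = 4.231.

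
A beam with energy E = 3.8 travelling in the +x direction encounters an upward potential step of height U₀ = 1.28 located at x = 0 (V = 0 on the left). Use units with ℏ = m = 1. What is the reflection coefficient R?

The wavenumbers are k₁ = √(2mE)/ℏ = 2.757 on the left and k₂ = √(2m(E − U₀))/ℏ = 2.245 on the right.
Matching ψ and ψ′ at x = 0 gives r = (k₁ − k₂)/(k₁ + k₂), so R = r² = 0.01047 and T = 1 − R = 0.9895.

R = 0.0105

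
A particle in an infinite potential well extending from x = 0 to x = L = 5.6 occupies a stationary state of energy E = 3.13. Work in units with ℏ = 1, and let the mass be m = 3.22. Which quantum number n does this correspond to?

For an infinite well E_n = n²π²ℏ²/(2mL²), so n = (L/πℏ)√(2mE).
n = (5.6/π) × √(2 × 3.22 × 3.13) = 8.003 → n = 8.

n = 8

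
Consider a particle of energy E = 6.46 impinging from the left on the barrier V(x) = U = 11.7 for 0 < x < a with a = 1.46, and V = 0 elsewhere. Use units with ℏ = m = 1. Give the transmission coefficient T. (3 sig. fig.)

Since E < U the interior solution is evanescent with decay constant κ = √(2m(U − E))/ℏ = 3.237.
κa = 4.726, sinh(κa) = 56.44.
Matching ψ, ψ′ at both faces gives T = [1 + U² sinh²(κa) / (4E(U − E))]⁻¹ = 1/3222 = 0.000310.

T = 0.000310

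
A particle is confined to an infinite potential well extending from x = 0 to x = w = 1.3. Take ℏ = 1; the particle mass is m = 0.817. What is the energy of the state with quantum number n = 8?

E = 229

Requiring ψ(0) = ψ(w) = 0 quantises k = nπ/w, hence E_n = ℏ²k²/2m = n²π²ℏ²/(2mw²).
E_8 = 8² × π² / (2 × 0.817 × 1.3²) = 228.7.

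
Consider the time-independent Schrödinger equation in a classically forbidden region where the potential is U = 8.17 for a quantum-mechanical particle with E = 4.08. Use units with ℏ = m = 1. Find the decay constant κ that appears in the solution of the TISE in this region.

κ = 2.86

Since E < U the TISE in this region is ψ'' = κ²ψ with κ = √(2m(U − E))/ℏ.
κ = √(2 × 1 × 4.09) = 2.860.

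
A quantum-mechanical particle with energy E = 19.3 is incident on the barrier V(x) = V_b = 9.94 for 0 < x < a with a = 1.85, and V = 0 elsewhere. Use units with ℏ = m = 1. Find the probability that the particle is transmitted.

Above the barrier the interior wavenumber is k₂ = √(2m(E − V_b))/ℏ = 4.327, giving phase k₂a = 8.004.
T = [1 + V_b² sin²(k₂a) / (4E(E − V_b))]⁻¹ = 1/1.134 = 0.882.

T = 0.882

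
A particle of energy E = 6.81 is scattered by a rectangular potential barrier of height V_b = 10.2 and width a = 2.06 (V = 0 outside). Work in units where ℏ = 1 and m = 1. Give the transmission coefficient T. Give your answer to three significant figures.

T = 0.0000778

Since E < V_b the interior solution is evanescent with decay constant κ = √(2m(V_b − E))/ℏ = 2.604.
κa = 5.364, sinh(κa) = 106.8.
The exact tunnelling result is T⁻¹ = 1 + V_b² sinh²(κa) / [4E(V_b − E)] = 12850, so T = 0.0000778.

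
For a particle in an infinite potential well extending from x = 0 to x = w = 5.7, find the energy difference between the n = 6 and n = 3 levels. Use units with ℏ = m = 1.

E_n = n²π²ℏ²/(2mw²), so ΔE = (6² − 3²) π²ℏ²/(2mw²).
ΔE = 27 × π² / (2 × 1 × 5.7²) = 4.101.

ΔE = 4.10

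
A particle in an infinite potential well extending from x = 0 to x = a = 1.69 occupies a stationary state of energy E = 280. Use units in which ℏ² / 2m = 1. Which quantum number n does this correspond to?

For an infinite well E_n = n²π²ℏ²/(2ma²), so n = (a/πℏ)√(2mE).
n = (1.69/π) × √(2 × 0.5 × 280) = 9.002 → n = 9.

n = 9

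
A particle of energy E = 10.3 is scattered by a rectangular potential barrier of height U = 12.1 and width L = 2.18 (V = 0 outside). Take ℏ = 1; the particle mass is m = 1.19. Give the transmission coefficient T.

E < U: inside the barrier ψ ∝ e^{±κx} with κ = √(2m(U − E))/ℏ = 2.070.
κL = 4.512, sinh(κL) = 45.55.
Matching ψ, ψ′ at both faces gives T = [1 + U² sinh²(κL) / (4E(U − E))]⁻¹ = 1/4098 = 0.000244.

T = 0.000244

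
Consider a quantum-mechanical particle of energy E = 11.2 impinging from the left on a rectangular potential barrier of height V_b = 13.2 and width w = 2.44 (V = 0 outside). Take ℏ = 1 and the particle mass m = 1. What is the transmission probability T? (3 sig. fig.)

T = 0.000119

Since E < V_b the interior solution is evanescent with decay constant κ = √(2m(V_b − E))/ℏ = 2.000.
κw = 4.880, sinh(κw) = 65.81.
Matching ψ, ψ′ at both faces gives T = [1 + V_b² sinh²(κw) / (4E(V_b − E))]⁻¹ = 1/8424 = 0.000119.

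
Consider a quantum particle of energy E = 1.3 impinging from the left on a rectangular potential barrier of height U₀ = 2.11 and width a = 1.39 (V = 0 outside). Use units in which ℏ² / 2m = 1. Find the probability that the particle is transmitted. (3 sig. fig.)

Since E < U₀ the interior solution is evanescent with decay constant κ = √(2m(U₀ − E))/ℏ = 0.9000.
κa = 1.251, sinh(κa) = 1.604.
Matching ψ, ψ′ at both faces gives T = [1 + U₀² sinh²(κa) / (4E(U₀ − E))]⁻¹ = 1/3.719 = 0.269.

T = 0.269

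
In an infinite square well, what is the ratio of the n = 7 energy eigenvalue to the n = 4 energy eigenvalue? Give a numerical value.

E_n = n²π²ℏ²/(2mL²) so the ratio is n₂²/n₁² = 49/16 = 3.0625.

3.0625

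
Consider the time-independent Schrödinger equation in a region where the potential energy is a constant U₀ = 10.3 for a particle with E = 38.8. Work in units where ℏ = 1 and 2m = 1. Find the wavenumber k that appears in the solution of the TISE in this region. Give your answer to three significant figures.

With E > U₀ the solution is oscillatory, ψ ∝ e^{±ikx} with k = √(2m(E − U₀))/ℏ.
k = √(2 × 0.5 × 28.5) = 5.339.

k = 5.34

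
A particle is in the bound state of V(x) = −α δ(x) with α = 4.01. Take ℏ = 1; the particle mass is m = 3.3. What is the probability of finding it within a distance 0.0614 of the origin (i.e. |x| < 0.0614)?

The normalised bound state is ψ = √κ e^{−κ|x|} with κ = mα/ℏ² = 13.23.
P(|x| < d) = ∫_{−d}^{d} κ e^{−2κ|x|} dx = 1 − e^{−2κd} = 1 − e^{−1.625} = 0.8031.

P = 0.803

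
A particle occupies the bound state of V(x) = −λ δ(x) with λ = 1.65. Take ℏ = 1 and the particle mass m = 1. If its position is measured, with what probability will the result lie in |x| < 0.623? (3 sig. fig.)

The normalised bound state is ψ = √κ e^{−κ|x|} with κ = mλ/ℏ² = 1.650.
P(|x| < d) = ∫_{−d}^{d} κ e^{−2κ|x|} dx = 1 − e^{−2κd} = 1 − e^{−2.056} = 0.8720.

P = 0.872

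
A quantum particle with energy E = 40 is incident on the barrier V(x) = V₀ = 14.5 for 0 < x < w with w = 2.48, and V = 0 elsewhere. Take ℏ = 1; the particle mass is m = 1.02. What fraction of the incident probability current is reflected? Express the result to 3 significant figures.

E > V₀: inside the barrier k₂ = √(2m(E − V₀))/ℏ = 7.212, k₂w = 17.89.
Matching at both interfaces gives T⁻¹ = 1 + V₀² sin²(k₂w) / [4E(E − V₀)] = 1.035, hence T = 0.966.
R = 1 − T = 0.0335.

R = 0.0335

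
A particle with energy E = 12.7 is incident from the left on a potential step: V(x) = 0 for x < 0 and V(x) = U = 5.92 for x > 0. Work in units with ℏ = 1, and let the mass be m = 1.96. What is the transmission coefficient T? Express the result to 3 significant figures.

T = 0.976

The wavenumbers are k₁ = √(2mE)/ℏ = 7.056 on the left and k₂ = √(2m(E − U))/ℏ = 5.155 on the right.
Continuity of ψ and ψ′ at the step yields the reflection amplitude r = (k₁ − k₂)/(k₁ + k₂) = 0.1556; thus R = |r|² = 0.02422, T = 0.9758.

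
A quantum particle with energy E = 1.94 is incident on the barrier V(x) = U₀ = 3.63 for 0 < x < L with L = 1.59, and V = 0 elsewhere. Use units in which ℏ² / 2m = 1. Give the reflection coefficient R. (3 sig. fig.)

R = 0.938

E < U₀: inside the barrier ψ ∝ e^{±κx} with κ = √(2m(U₀ − E))/ℏ = 1.300.
κL = 2.067, sinh(κL) = 3.887.
The exact tunnelling result is T⁻¹ = 1 + U₀² sinh²(κL) / [4E(U₀ − E)] = 16.18, so T = 0.0618.
R = 1 − T = 0.938.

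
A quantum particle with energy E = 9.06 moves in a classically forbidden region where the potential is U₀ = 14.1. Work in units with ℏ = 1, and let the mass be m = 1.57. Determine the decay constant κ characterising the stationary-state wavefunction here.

κ = 3.98

Since E < U₀ the TISE in this region is ψ'' = κ²ψ with κ = √(2m(U₀ − E))/ℏ.
κ = √(2 × 1.57 × 5.04) = 3.978.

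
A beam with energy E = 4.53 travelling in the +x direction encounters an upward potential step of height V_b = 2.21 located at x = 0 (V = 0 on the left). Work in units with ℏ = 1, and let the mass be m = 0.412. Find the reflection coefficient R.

The wavenumbers are k₁ = √(2mE)/ℏ = 1.932 on the left and k₂ = √(2m(E − V_b))/ℏ = 1.383 on the right.
Continuity of ψ and ψ′ at the step yields the reflection amplitude r = (k₁ − k₂)/(k₁ + k₂) = 0.1657; thus R = |r|² = 0.02747, T = 0.9725.

R = 0.0275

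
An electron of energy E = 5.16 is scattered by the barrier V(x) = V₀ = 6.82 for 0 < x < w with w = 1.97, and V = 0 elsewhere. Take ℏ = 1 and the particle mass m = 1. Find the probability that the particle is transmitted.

Since E < V₀ the interior solution is evanescent with decay constant κ = √(2m(V₀ − E))/ℏ = 1.822.
κw = 3.590, sinh(κw) = 18.09.
The exact tunnelling result is T⁻¹ = 1 + V₀² sinh²(κw) / [4E(V₀ − E)] = 445.5, so T = 0.00224.

T = 0.00224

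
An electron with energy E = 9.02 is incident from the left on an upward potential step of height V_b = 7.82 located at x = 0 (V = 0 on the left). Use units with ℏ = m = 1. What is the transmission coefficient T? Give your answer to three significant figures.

T = 0.783

On each side the TISE gives plane waves with k = √(2m(E − V))/ℏ: k₁ = √(2·1·9.02) = 4.247, k₂ = √(2·1·1.2) = 1.549.
Continuity of ψ and ψ′ at the step yields the reflection amplitude r = (k₁ − k₂)/(k₁ + k₂) = 0.4655; thus R = |r|² = 0.2167, T = 0.7833.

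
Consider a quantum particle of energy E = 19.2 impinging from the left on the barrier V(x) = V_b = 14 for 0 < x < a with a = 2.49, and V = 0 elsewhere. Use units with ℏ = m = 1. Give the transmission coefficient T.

T = 0.678

E > V_b: inside the barrier k₂ = √(2m(E − V_b))/ℏ = 3.225, k₂a = 8.030.
T = [1 + V_b² sin²(k₂a) / (4E(E − V_b))]⁻¹ = 1/1.476 = 0.678.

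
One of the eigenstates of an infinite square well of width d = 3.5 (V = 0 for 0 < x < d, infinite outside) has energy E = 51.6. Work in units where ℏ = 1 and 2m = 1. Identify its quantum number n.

For an infinite well E_n = n²π²ℏ²/(2md²), so n = (d/πℏ)√(2mE).
n = (3.5/π) × √(2 × 0.5 × 51.6) = 8.003 → n = 8.

n = 8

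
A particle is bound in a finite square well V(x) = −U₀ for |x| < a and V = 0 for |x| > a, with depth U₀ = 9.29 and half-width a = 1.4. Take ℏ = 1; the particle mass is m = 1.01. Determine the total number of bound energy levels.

The dimensionless depth is z₀ = a√(2mU₀)/ℏ = 1.4 × √(18.77) = 6.065.
The even/odd transcendental equations gain one root per π/2 in z₀, giving N = 1 + ⌊2z₀/π⌋ = 1 + ⌊3.861⌋ = 4.

N = 4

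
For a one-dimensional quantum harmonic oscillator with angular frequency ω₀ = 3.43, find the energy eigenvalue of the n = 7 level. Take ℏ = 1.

E = 25.7

Using E_n = (n + ½)ℏω₀: E_7 = 7.5 × 3.43 = 25.73.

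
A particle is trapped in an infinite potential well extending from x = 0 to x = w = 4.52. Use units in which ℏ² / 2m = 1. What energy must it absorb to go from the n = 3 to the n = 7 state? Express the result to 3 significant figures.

ΔE = 19.3

E_n = n²π²ℏ²/(2mw²), so ΔE = (7² − 3²) π²ℏ²/(2mw²).
ΔE = 40 × π² / (2 × 0.5 × 4.52²) = 19.32.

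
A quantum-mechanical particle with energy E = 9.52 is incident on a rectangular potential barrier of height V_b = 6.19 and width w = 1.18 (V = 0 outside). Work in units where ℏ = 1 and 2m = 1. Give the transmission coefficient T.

T = 0.826

E > V_b: inside the barrier k₂ = √(2m(E − V_b))/ℏ = 1.825, k₂w = 2.153.
T = [1 + V_b² sin²(k₂w) / (4E(E − V_b))]⁻¹ = 1/1.211 = 0.826.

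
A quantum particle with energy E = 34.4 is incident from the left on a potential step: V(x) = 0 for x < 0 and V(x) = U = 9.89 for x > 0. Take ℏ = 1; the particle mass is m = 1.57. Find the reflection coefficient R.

The wavenumbers are k₁ = √(2mE)/ℏ = 10.39 on the left and k₂ = √(2m(E − U))/ℏ = 8.773 on the right.
Continuity of ψ and ψ′ at the step yields the reflection amplitude r = (k₁ − k₂)/(k₁ + k₂) = 0.08454; thus R = |r|² = 0.007147, T = 0.9929.

R = 0.00715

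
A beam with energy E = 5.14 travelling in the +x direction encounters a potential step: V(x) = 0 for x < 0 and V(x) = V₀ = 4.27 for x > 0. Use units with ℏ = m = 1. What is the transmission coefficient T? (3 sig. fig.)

T = 0.826

On each side the TISE gives plane waves with k = √(2m(E − V))/ℏ: k₁ = √(2·1·5.14) = 3.206, k₂ = √(2·1·0.87) = 1.319.
Continuity of ψ and ψ′ at the step yields the reflection amplitude r = (k₁ − k₂)/(k₁ + k₂) = 0.4170; thus R = |r|² = 0.1739, T = 0.8261.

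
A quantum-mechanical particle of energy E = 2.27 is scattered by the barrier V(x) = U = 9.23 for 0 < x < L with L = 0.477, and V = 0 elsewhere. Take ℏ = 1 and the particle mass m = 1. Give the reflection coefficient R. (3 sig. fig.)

R = 0.918

E < U: inside the barrier ψ ∝ e^{±κx} with κ = √(2m(U − E))/ℏ = 3.731.
κL = 1.780, sinh(κL) = 2.880.
The exact tunnelling result is T⁻¹ = 1 + U² sinh²(κL) / [4E(U − E)] = 12.18, so T = 0.0821.
R = 1 − T = 0.918.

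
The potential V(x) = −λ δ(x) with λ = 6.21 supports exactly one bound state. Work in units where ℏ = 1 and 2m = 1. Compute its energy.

E = -9.64

For x ≠ 0 the bound state is ψ ∝ e^{−κ|x|}; integrating the TISE across the delta gives the cusp condition 2κ = 2mλ/ℏ², so κ = 3.105.
Then E = −ℏ²κ²/(2m) = −mλ²/(2ℏ²) = -9.641.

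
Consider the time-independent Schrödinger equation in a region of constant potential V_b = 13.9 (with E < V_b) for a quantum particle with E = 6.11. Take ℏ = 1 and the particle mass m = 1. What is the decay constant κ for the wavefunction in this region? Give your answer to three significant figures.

κ = 3.95

Since E < V_b the TISE in this region is ψ'' = κ²ψ with κ = √(2m(V_b − E))/ℏ.
κ = √(2 × 1 × 7.79) = 3.947.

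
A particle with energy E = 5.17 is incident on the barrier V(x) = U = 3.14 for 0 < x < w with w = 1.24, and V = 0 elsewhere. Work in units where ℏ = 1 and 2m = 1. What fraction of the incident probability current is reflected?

R = 0.184

Above the barrier the interior wavenumber is k₂ = √(2m(E − U))/ℏ = 1.425, giving phase k₂w = 1.767.
Matching at both interfaces gives T⁻¹ = 1 + U² sin²(k₂w) / [4E(E − U)] = 1.226, hence T = 0.816.
R = 1 − T = 0.184.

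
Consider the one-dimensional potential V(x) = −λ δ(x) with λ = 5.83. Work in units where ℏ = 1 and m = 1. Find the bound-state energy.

E = -17.0

The bound state is ψ(x) = √κ e^{−κ|x|}. The derivative jump ψ'(0⁺) − ψ'(0⁻) = −(2mλ/ℏ²)ψ(0) fixes κ = mλ/ℏ² = 5.830.
Then E = −ℏ²κ²/(2m) = −mλ²/(2ℏ²) = -16.99.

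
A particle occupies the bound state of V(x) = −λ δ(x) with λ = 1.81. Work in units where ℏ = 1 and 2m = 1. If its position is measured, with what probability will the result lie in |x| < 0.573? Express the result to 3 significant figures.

P = 0.646

The normalised bound state is ψ = √κ e^{−κ|x|} with κ = mλ/ℏ² = 0.9050.
P(|x| < d) = ∫_{−d}^{d} κ e^{−2κ|x|} dx = 1 − e^{−2κd} = 1 − e^{−1.037} = 0.6455.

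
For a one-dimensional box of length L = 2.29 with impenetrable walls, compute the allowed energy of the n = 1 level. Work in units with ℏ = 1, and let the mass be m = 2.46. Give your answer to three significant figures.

E = 0.383

The infinite-well eigenfunctions ψ_n = √(2/L) sin(nπx/L) vanish at both walls, giving E_n = n²π²ℏ²/(2mL²).
E_1 = 1² × π² / (2 × 2.46 × 2.29²) = 0.3825.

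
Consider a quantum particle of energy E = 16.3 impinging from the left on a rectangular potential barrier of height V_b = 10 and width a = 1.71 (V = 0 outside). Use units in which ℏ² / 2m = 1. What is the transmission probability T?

E > V_b: inside the barrier k₂ = √(2m(E − V_b))/ℏ = 2.510, k₂a = 4.292.
T = [1 + V_b² sin²(k₂a) / (4E(E − V_b))]⁻¹ = 1/1.203 = 0.831.

T = 0.831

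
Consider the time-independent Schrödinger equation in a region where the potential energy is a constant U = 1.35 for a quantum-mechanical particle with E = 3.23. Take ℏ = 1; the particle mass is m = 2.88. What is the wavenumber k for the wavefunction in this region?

With E > U the solution is oscillatory, ψ ∝ e^{±ikx} with k = √(2m(E − U))/ℏ.
k = √(2 × 2.88 × 1.88) = 3.291.

k = 3.29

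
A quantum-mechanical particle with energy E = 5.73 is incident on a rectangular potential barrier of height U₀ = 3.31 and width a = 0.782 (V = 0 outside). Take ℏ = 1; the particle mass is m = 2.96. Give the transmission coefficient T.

Above the barrier the interior wavenumber is k₂ = √(2m(E − U₀))/ℏ = 3.785, giving phase k₂a = 2.960.
Matching at both interfaces gives T⁻¹ = 1 + U₀² sin²(k₂a) / [4E(E − U₀)] = 1.006, hence T = 0.994.

T = 0.994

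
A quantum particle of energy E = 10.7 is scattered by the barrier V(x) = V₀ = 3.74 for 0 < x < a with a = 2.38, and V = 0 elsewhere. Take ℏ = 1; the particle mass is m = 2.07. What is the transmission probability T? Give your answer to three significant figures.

T = 0.998

Above the barrier the interior wavenumber is k₂ = √(2m(E − V₀))/ℏ = 5.368, giving phase k₂a = 12.78.
Matching at both interfaces gives T⁻¹ = 1 + V₀² sin²(k₂a) / [4E(E − V₀)] = 1.002, hence T = 0.998.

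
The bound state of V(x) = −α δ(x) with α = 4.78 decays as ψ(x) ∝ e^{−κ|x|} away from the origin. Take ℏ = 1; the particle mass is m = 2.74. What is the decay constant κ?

κ = 13.1

Integrating the TISE across x = 0 gives the cusp condition ψ'(0⁺) − ψ'(0⁻) = −(2mα/ℏ²)ψ(0).
With ψ ∝ e^{−κ|x|} this yields −2κ = −2mα/ℏ², so κ = mα/ℏ² = 13.10.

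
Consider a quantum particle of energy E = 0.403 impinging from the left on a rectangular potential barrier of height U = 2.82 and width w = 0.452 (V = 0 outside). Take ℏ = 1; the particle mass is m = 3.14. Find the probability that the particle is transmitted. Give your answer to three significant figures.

T = 0.0579

Since E < U the interior solution is evanescent with decay constant κ = √(2m(U − E))/ℏ = 3.896.
κw = 1.761, sinh(κw) = 2.823.
The exact tunnelling result is T⁻¹ = 1 + U² sinh²(κw) / [4E(U − E)] = 17.27, so T = 0.0579.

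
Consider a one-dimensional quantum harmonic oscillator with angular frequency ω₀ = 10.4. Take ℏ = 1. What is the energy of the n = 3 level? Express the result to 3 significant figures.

E = 36.4

The oscillator eigenvalues are E_n = ℏω₀(n + ½), so E_3 = 10.4 × 3.5 = 36.40.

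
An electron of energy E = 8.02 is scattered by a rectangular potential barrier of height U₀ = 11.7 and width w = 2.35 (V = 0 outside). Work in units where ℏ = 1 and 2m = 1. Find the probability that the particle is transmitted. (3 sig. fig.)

T = 0.000419

E < U₀: inside the barrier ψ ∝ e^{±κx} with κ = √(2m(U₀ − E))/ℏ = 1.918.
κw = 4.508, sinh(κw) = 45.37.
Matching ψ, ψ′ at both faces gives T = [1 + U₀² sinh²(κw) / (4E(U₀ − E))]⁻¹ = 1/2388 = 0.000419.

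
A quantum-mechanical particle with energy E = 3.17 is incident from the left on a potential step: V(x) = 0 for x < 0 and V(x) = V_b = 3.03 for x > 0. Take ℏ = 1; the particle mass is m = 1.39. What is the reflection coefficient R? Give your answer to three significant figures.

The wavenumbers are k₁ = √(2mE)/ℏ = 2.969 on the left and k₂ = √(2m(E − V_b))/ℏ = 0.6239 on the right.
Matching ψ and ψ′ at x = 0 gives r = (k₁ − k₂)/(k₁ + k₂), so R = r² = 0.4260 and T = 1 − R = 0.5740.

R = 0.426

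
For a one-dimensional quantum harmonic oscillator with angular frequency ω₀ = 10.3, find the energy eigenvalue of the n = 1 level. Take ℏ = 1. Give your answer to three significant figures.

E = 15.5

The oscillator eigenvalues are E_n = ℏω₀(n + ½), so E_1 = 10.3 × 1.5 = 15.45.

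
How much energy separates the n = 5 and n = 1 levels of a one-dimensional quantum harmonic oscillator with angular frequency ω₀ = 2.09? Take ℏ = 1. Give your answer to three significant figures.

ΔE = 8.36

E_n = ℏω₀(n + ½), so ΔE = (5 − 1) ℏω₀ = 4 × 2.09 = 8.360.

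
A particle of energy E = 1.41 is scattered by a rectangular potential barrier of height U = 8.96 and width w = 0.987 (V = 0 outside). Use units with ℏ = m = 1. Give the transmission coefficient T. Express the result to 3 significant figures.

T = 0.000989

Since E < U the interior solution is evanescent with decay constant κ = √(2m(U − E))/ℏ = 3.886.
κw = 3.835, sinh(κw) = 23.14.
The exact tunnelling result is T⁻¹ = 1 + U² sinh²(κw) / [4E(U − E)] = 1011, so T = 0.000989.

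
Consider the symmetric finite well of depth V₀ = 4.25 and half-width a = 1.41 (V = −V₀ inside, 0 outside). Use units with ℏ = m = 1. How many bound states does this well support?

N = 3

Define the well-strength parameter z₀ = (a/ℏ)√(2mV₀) = 1.41 × √(2·1·4.25) = 4.111.
A new bound state (alternating even/odd) appears each time z₀ passes a multiple of π/2, so N = ⌊2z₀/π⌋ + 1 = ⌊2.617⌋ + 1 = 3.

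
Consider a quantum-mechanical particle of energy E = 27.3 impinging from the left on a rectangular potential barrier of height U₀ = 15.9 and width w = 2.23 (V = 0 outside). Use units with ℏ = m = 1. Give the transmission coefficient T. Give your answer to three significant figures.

Above the barrier the interior wavenumber is k₂ = √(2m(E − U₀))/ℏ = 4.775, giving phase k₂w = 10.65.
T = [1 + U₀² sin²(k₂w) / (4E(E − U₀))]⁻¹ = 1/1.180 = 0.848.

T = 0.848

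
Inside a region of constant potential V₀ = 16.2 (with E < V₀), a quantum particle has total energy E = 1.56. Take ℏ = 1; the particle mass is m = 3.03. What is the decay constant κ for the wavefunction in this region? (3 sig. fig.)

Since E < V₀ the TISE in this region is ψ'' = κ²ψ with κ = √(2m(V₀ − E))/ℏ.
κ = √(2 × 3.03 × 14.64) = 9.419.

κ = 9.42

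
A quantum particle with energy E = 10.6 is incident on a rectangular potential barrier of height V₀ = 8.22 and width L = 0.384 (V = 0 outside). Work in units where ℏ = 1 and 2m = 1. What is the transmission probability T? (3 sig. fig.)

T = 0.827

E > V₀: inside the barrier k₂ = √(2m(E − V₀))/ℏ = 1.543, k₂L = 0.5924.
T = [1 + V₀² sin²(k₂L) / (4E(E − V₀))]⁻¹ = 1/1.209 = 0.827.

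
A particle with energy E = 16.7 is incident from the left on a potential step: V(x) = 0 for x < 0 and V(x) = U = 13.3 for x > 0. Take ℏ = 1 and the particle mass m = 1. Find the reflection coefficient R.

On each side the TISE gives plane waves with k = √(2m(E − V))/ℏ: k₁ = √(2·1·16.7) = 5.779, k₂ = √(2·1·3.4) = 2.608.
Matching ψ and ψ′ at x = 0 gives r = (k₁ − k₂)/(k₁ + k₂), so R = r² = 0.1430 and T = 1 − R = 0.8570.

R = 0.143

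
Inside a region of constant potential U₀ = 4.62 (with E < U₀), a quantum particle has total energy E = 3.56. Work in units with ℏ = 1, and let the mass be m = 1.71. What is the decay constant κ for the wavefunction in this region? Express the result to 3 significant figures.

κ = 1.90

Since E < U₀ the TISE in this region is ψ'' = κ²ψ with κ = √(2m(U₀ − E))/ℏ.
κ = √(2 × 1.71 × 1.06) = 1.904.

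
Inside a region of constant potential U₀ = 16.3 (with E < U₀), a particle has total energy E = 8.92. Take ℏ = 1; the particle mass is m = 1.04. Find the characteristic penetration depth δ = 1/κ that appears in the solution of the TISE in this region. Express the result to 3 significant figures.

δ = 0.255

Since E < U₀ the TISE in this region is ψ'' = κ²ψ with κ = √(2m(U₀ − E))/ℏ.
κ = √(2 × 1.04 × 7.38) = 3.918. The penetration depth is δ = 1/κ = 0.255.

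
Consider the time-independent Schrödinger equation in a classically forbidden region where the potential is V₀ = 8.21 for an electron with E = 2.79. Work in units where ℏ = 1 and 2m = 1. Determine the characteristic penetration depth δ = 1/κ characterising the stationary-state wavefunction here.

Since E < V₀ the TISE in this region is ψ'' = κ²ψ with κ = √(2m(V₀ − E))/ℏ.
κ = √(2 × 0.5 × 5.42) = 2.328. The penetration depth is δ = 1/κ = 0.430.

δ = 0.430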